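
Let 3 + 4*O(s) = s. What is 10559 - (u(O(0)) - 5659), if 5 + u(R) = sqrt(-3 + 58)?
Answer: 16223 - sqrt(55) ≈ 16216.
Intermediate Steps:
O(s) = -3/4 + s/4
u(R) = -5 + sqrt(55) (u(R) = -5 + sqrt(-3 + 58) = -5 + sqrt(55))
10559 - (u(O(0)) - 5659) = 10559 - ((-5 + sqrt(55)) - 5659) = 10559 - (-5664 + sqrt(55)) = 10559 + (5664 - sqrt(55)) = 16223 - sqrt(55)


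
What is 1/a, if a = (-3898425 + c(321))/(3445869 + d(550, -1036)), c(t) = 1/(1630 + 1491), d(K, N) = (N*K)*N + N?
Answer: -264731081799/1738140632 ≈ -152.31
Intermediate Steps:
d(K, N) = N + K*N² (d(K, N) = (K*N)*N + N = K*N² + N = N + K*N²)
c(t) = 1/3121
a = -1738140632/264731081799 (a = (-3898425 + 1/3121)/(3445869 - 1036*(1 + 550*(-1036))) = -12166984424/(3121*(3445869 - 1036*(1 - 569800))) = -12166984424/(3121*(3445869 - 1036*(-569799))) = -12166984424/(3121*(3445869 + 590311764)) = -12166984424/3121/593757633 = -12166984424/3121*1/593757633 = -1738140632/264731081799 ≈ -0.0065657)
1/a = 1/(-1738140632/264731081799) = -264731081799/1738140632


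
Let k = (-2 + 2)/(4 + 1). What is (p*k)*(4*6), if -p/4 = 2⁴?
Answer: 0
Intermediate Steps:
p = -64 (p = -4*2⁴ = -4*16 = -64)
k = 0 (k = 0/5 = 0*(⅕) = 0)
(p*k)*(4*6) = (-64*0)*(4*6) = 0*24 = 0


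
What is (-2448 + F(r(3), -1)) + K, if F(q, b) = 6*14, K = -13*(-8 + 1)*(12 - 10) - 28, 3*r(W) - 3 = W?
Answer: -2210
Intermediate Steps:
r(W) = 1 + W/3
K = 154 (K = -(-91)*2 - 28 = -13*(-14) - 28 = 182 - 28 = 154)
F(q, b) = 84
(-2448 + F(r(3), -1)) + K = (-2448 + 84) + 154 = -2364 + 154 = -2210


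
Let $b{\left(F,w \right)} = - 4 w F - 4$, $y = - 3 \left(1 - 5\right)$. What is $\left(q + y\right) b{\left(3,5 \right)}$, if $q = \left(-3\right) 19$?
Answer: $2880$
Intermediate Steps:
$y = 12$ ($y = \left(-3\right) \left(-4\right) = 12$)
$q = -57$
$b{\left(F,w \right)} = -4 - 4 F w$ ($b{\left(F,w \right)} = - 4 F w - 4 = -4 - 4 F w$)
$\left(q + y\right) b{\left(3,5 \right)} = \left(-57 + 12\right) \left(-4 - 12 \cdot 5\right) = - 45 \left(-4 - 60\right) = \left(-45\right) \left(-64\right) = 2880$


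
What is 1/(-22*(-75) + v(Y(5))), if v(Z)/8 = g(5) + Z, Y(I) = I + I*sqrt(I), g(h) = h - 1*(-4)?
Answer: 881/1548322 - 10*sqrt(5)/774161 ≈ 0.00054012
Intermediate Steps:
g(h) = 4 + h (g(h) = h + 4 = 4 + h)
Y(I) = I + I**(3/2)
v(Z) = 72 + 8*Z (v(Z) = 8*((4 + 5) + Z) = 8*(9 + Z) = 72 + 8*Z)
1/(-22*(-75) + v(Y(5))) = 1/(-22*(-75) + (72 + 8*(5 + 5**(3/2)))) = 1/(1650 + (72 + 8*(5 + 5*sqrt(5)))) = 1/(1650 + (72 + (40 + 40*sqrt(5)))) = 1/(1650 + (112 + 40*sqrt(5))) = 1/(1762 + 40*sqrt(5))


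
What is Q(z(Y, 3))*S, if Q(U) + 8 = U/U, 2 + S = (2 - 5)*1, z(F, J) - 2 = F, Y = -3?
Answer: 35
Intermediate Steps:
z(F, J) = 2 + F
S = -5 (S = -2 + (2 - 5)*1 = -2 - 3*1 = -2 - 3 = -5)
Q(U) = -7 (Q(U) = -8 + U/U = -8 + 1 = -7)
Q(z(Y, 3))*S = -7*(-5) = 35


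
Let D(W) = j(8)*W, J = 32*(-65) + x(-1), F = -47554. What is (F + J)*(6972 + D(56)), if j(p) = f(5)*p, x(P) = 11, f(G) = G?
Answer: -457127076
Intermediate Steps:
j(p) = 5*p
J = -2069 (J = 32*(-65) + 11 = -2080 + 11 = -2069)
D(W) = 40*W (D(W) = (5*8)*W = 40*W)
(F + J)*(6972 + D(56)) = (-47554 - 2069)*(6972 + 40*56) = -49623*(6972 + 2240) = -49623*9212 = -457127076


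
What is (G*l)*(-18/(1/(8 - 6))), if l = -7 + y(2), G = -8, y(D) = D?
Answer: -1440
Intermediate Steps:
l = -5 (l = -7 + 2 = -5)
(G*l)*(-18/(1/(8 - 6))) = (-8*(-5))*(-18/(1/(8 - 6))) = 40*(-18/(1/2)) = 40*(-18/½) = 40*(-18*2) = 40*(-36) = -1440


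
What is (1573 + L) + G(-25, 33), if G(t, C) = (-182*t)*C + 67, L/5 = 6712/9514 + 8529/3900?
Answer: 187754794751/1236820 ≈ 1.5180e+5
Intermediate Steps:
L = 17886951/1236820 (L = 5*(6712/9514 + 8529/3900) = 5*(6712*(1/9514) + 8529*(1/3900)) = 5*(3356/4757 + 2843/1300) = 5*(17886951/6184100) = 17886951/1236820 ≈ 14.462)
G(t, C) = 67 - 182*C*t (G(t, C) = -182*C*t + 67 = 67 - 182*C*t)
(1573 + L) + G(-25, 33) = (1573 + 17886951/1236820) + (67 - 182*33*(-25)) = 1963404811/1236820 + (67 + 150150) = 1963404811/1236820 + 150217 = 187754794751/1236820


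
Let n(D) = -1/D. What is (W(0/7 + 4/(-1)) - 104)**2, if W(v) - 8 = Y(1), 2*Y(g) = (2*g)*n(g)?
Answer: 9409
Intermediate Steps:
Y(g) = -1 (Y(g) = ((2*g)*(-1/g))/2 = (1/2)*(-2) = -1)
W(v) = 7 (W(v) = 8 - 1 = 7)
(W(0/7 + 4/(-1)) - 104)**2 = (7 - 104)**2 = (-97)**2 = 9409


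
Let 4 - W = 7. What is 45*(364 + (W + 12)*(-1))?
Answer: 15975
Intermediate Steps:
W = -3 (W = 4 - 1*7 = 4 - 7 = -3)
45*(364 + (W + 12)*(-1)) = 45*(364 + (-3 + 12)*(-1)) = 45*(364 + 9*(-1)) = 45*(364 - 9) = 45*355 = 15975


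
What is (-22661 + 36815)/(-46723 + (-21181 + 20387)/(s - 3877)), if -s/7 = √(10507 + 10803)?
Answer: -3083253917133362/10177913959806073 + 26222644*√21310/10177913959806073 ≈ -0.30294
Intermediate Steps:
s = -7*√21310 (s = -7*√(10507 + 10803) = -7*√21310 ≈ -1021.9)
(-22661 + 36815)/(-46723 + (-21181 + 20387)/(s - 3877)) = (-22661 + 36815)/(-46723 + (-21181 + 20387)/(-7*√21310 - 3877)) = 14154/(-46723 - 794/(-3877 - 7*√21310))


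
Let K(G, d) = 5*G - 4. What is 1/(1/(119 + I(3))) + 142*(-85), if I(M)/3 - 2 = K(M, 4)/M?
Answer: -11934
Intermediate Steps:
K(G, d) = -4 + 5*G
I(M) = 6 + 3*(-4 + 5*M)/M (I(M) = 6 + 3*((-4 + 5*M)/M) = 6 + 3*(-4 + 5*M)/M)
1/(1/(119 + I(3))) + 142*(-85) = 1/(1/(119 + (21 - 12/3))) + 142*(-85) = 1/(1/(119 + (21 - 12*1/3))) - 12070 = 1/(1/(119 + (21 - 4))) - 12070 = 1/(1/(119 + 17)) - 12070 = 1/(1/136) - 12070 = 136 - 12070 = -11934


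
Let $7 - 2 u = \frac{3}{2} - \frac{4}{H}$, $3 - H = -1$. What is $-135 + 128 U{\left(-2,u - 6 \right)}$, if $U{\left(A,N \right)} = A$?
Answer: $-391$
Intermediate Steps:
$H = 4$ ($H = 3 - -1 = 3 + 1 = 4$)
$u = \frac{13}{4}$ ($u = \frac{7}{2} - \frac{\frac{3}{2} - \frac{4}{4}}{2} = \frac{7}{2} - \frac{3 \cdot \frac{1}{2} - 1}{2} = \frac{7}{2} - \frac{\frac{3}{2} - 1}{2} = \frac{7}{2} - \frac{1}{4} = \frac{13}{4} \approx 3.25$)
$-135 + 128 U{\left(-2,u - 6 \right)} = -135 + 128 \left(-2\right) = -135 - 256 = -391$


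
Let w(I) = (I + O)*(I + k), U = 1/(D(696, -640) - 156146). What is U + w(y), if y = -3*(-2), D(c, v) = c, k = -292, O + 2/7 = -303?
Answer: 92518554693/1088150 ≈ 85024.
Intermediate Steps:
O = -2123/7 (O = -2/7 - 303 = -2123/7 ≈ -303.29)
y = 6
U = -1/155450 (U = 1/(696 - 156146) = 1/(-155450) = -1/155450 ≈ -6.4329e-6)
w(I) = (-292 + I)*(-2123/7 + I) (w(I) = (I - 2123/7)*(I - 292) = (-2123/7 + I)*(-292 + I) = (-292 + I)*(-2123/7 + I))
U + w(y) = -1/155450 + (619916/7 + 6**2 - 4167/7*6) = -1/155450 + (619916/7 + 36 - 25002/7) = -1/155450 + 595166/7 = 92518554693/1088150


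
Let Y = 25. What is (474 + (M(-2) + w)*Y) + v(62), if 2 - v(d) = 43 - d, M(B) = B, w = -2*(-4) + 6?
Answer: 795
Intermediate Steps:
w = 14 (w = 8 + 6 = 14)
v(d) = -41 + d (v(d) = 2 - (43 - d) = 2 + (-43 + d) = -41 + d)
(474 + (M(-2) + w)*Y) + v(62) = (474 + (-2 + 14)*25) + (-41 + 62) = (474 + 12*25) + 21 = (474 + 300) + 21 = 774 + 21 = 795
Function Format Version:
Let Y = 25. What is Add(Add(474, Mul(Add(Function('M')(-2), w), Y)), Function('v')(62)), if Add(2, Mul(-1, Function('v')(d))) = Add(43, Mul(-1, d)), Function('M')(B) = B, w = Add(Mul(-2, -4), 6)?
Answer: 795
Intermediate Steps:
w = 14 (w = Add(8, 6) = 14)
Function('v')(d) = Add(-41, d) (Function('v')(d) = Add(2, Mul(-1, Add(43, Mul(-1, d)))) = Add(2, Add(-43, d)) = Add(-41, d))
Add(Add(474, Mul(Add(Function('M')(-2), w), Y)), Function('v')(62)) = Add(Add(474, Mul(Add(-2, 14), 25)), Add(-41, 62)) = Add(Add(474, Mul(12, 25)), 21) = Add(Add(474, 300), 21) = Add(774, 21) = 795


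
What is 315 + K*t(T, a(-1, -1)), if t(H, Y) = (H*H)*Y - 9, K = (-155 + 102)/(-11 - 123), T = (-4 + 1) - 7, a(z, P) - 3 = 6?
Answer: 89433/134 ≈ 667.41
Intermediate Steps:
a(z, P) = 9 (a(z, P) = 3 + 6 = 9)
T = -10 (T = -3 - 7 = -10)
K = 53/134 (K = -53/(-134) = -53*(-1/134) = 53/134 ≈ 0.39552)
t(H, Y) = -9 + Y*H² (t(H, Y) = H²*Y - 9 = Y*H² - 9 = -9 + Y*H²)
315 + K*t(T, a(-1, -1)) = 315 + 53*(-9 + 9*(-10)²)/134 = 315 + 53*(-9 + 9*100)/134 = 315 + 53*(-9 + 900)/134 = 315 + (53/134)*891 = 315 + 47223/134 = 89433/134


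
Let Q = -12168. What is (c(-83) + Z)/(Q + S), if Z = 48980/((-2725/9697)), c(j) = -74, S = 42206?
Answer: -47516071/8185355 ≈ -5.8050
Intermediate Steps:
Z = -94991812/545 (Z = 48980/((-2725*1/9697)) = 48980/(-2725/9697) = 48980*(-9697/2725) = -94991812/545 ≈ -1.7430e+5)
(c(-83) + Z)/(Q + S) = (-74 - 94991812/545)/(-12168 + 42206) = -95032142/545/30038 = -95032142/545*1/30038 = -47516071/8185355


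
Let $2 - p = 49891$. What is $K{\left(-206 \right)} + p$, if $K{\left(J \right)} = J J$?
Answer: $-7453$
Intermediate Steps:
$K{\left(J \right)} = J^{2}$
$p = -49889$ ($p = 2 - 49891 = -49889$)
$K{\left(-206 \right)} + p = \left(-206\right)^{2} - 49889 = 42436 - 49889 = -7453$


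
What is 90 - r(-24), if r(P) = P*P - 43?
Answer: -443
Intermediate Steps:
r(P) = -43 + P² (r(P) = P² - 43 = -43 + P²)
90 - r(-24) = 90 - (-43 + (-24)²) = 90 - (-43 + 576) = 90 - 1*533 = 90 - 533 = -443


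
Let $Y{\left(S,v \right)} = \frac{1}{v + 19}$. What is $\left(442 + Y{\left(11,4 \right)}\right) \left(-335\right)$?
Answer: $- \frac{3405945}{23} \approx -1.4808 \cdot 10^{5}$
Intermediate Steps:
$Y{\left(S,v \right)} = \frac{1}{19 + v}$
$\left(442 + Y{\left(11,4 \right)}\right) \left(-335\right) = \left(442 + \frac{1}{19 + 4}\right) \left(-335\right) = \left(442 + \frac{1}{23}\right) \left(-335\right) = \frac{10167}{23} \left(-335\right) = - \frac{3405945}{23}$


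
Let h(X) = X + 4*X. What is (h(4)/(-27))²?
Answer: 400/729 ≈ 0.54870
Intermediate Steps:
h(X) = 5*X
(h(4)/(-27))² = ((5*4)/(-27))² = (20*(-1/27))² = (-20/27)² = 400/729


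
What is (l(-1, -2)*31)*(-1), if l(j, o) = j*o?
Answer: -62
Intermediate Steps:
(l(-1, -2)*31)*(-1) = (-1*(-2)*31)*(-1) = (2*31)*(-1) = 62*(-1) = -62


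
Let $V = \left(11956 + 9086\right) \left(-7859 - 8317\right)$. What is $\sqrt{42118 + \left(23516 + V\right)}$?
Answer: $i \sqrt{340309758} \approx 18448.0 i$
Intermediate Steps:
$V = -340375392$ ($V = 21042 \left(-16176\right) = -340375392$)
$\sqrt{42118 + \left(23516 + V\right)} = \sqrt{42118 + \left(23516 - 340375392\right)} = \sqrt{42118 - 340351876} = \sqrt{-340309758} = i \sqrt{340309758}$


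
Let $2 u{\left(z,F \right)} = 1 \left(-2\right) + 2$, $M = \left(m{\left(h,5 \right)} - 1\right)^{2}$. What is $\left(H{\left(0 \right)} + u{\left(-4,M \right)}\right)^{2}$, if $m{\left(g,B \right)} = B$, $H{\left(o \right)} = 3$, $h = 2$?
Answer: $9$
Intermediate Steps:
$M = 16$ ($M = \left(5 - 1\right)^{2} = 4^{2} = 16$)
$u{\left(z,F \right)} = 0$ ($u{\left(z,F \right)} = \frac{1 \left(-2\right) + 2}{2} = \frac{-2 + 2}{2} = \frac{1}{2} \cdot 0 = 0$)
$\left(H{\left(0 \right)} + u{\left(-4,M \right)}\right)^{2} = \left(3 + 0\right)^{2} = 3^{2} = 9$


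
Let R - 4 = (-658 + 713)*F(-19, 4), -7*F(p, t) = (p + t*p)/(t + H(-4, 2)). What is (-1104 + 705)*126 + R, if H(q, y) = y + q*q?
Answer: -703305/14 ≈ -50236.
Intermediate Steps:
H(q, y) = y + q**2
F(p, t) = -(p + p*t)/(7*(18 + t)) (F(p, t) = -(p + t*p)/(7*(t + (2 + (-4)**2))) = -(p + p*t)/(7*(t + (2 + 16))) = -(p + p*t)/(7*(t + 18)) = -(p + p*t)/(7*(18 + t)))
R = 531/14 (R = 4 + (-658 + 713)*(-1*(-19)*(1 + 4)/(126 + 7*4)) = 4 + 55*(-1*(-19)*5/(126 + 28)) = 4 + 55*(-1*(-19)*5/154) = 4 + 55*(-1*(-19)*1/154*5) = 4 + 55*(95/154) = 4 + 475/14 = 531/14 ≈ 37.929)
(-1104 + 705)*126 + R = (-1104 + 705)*126 + 531/14 = -399*126 + 531/14 = -50274 + 531/14 = -703305/14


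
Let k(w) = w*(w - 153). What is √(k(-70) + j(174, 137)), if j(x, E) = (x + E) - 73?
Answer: 2*√3962 ≈ 125.89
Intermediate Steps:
j(x, E) = -73 + E + x (j(x, E) = (E + x) - 73 = -73 + E + x)
k(w) = w*(-153 + w)
√(k(-70) + j(174, 137)) = √(-70*(-153 - 70) + (-73 + 137 + 174)) = √(-70*(-223) + 238) = √(15610 + 238) = √15848 = 2*√3962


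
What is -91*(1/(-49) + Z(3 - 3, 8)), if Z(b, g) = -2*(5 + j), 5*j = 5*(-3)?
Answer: 2561/7 ≈ 365.86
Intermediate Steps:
j = -3 (j = (5*(-3))/5 = (⅕)*(-15) = -3)
Z(b, g) = -4 (Z(b, g) = -2*(5 - 3) = -2*2 = -4)
-91*(1/(-49) + Z(3 - 3, 8)) = -91*(1/(-49) - 4) = -91*(-1/49 - 4) = -91*(-197/49) = 2561/7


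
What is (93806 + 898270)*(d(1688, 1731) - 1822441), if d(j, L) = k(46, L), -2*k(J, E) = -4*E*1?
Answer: -1804565410404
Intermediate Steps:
k(J, E) = 2*E (k(J, E) = -(-4*E)/2 = -(-2)*E = 2*E)
d(j, L) = 2*L
(93806 + 898270)*(d(1688, 1731) - 1822441) = (93806 + 898270)*(2*1731 - 1822441) = 992076*(3462 - 1822441) = 992076*(-1818979) = -1804565410404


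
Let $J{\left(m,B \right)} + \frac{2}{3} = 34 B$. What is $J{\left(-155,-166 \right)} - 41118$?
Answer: $- \frac{140288}{3} \approx -46763.0$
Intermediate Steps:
$J{\left(m,B \right)} = - \frac{2}{3} + 34 B$
$J{\left(-155,-166 \right)} - 41118 = \left(- \frac{2}{3} + 34 \left(-166\right)\right) - 41118 = \left(- \frac{2}{3} - 5644\right) - 41118 = - \frac{16934}{3} - 41118 = - \frac{140288}{3}$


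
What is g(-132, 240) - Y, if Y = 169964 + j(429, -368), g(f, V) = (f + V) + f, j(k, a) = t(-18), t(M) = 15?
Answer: -170003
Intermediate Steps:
j(k, a) = 15
g(f, V) = V + 2*f (g(f, V) = (V + f) + f = V + 2*f)
Y = 169979 (Y = 169964 + 15 = 169979)
g(-132, 240) - Y = (240 + 2*(-132)) - 1*169979 = (240 - 264) - 169979 = -24 - 169979 = -170003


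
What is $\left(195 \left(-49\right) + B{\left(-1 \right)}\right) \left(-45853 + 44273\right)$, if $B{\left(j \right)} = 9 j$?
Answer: $15111120$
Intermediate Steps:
$\left(195 \left(-49\right) + B{\left(-1 \right)}\right) \left(-45853 + 44273\right) = \left(195 \left(-49\right) + 9 \left(-1\right)\right) \left(-45853 + 44273\right) = \left(-9555 - 9\right) \left(-1580\right) = \left(-9564\right) \left(-1580\right) = 15111120$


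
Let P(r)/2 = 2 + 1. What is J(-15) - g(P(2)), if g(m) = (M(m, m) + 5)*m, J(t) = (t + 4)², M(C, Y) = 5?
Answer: 61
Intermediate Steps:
P(r) = 6 (P(r) = 2*(2 + 1) = 2*3 = 6)
J(t) = (4 + t)²
g(m) = 10*m (g(m) = (5 + 5)*m = 10*m)
J(-15) - g(P(2)) = (4 - 15)² - 10*6 = (-11)² - 1*60 = 121 - 60 = 61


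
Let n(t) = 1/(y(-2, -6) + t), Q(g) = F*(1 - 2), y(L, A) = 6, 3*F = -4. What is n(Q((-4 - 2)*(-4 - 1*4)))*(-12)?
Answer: -18/11 ≈ -1.6364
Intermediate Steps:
F = -4/3 (F = (⅓)*(-4) = -4/3 ≈ -1.3333)
Q(g) = 4/3 (Q(g) = -4*(1 - 2)/3 = -4/3*(-1) = 4/3)
n(t) = 1/(6 + t)
n(Q((-4 - 2)*(-4 - 1*4)))*(-12) = -12/(6 + 4/3) = -12/(22/3) = (3/22)*(-12) = -18/11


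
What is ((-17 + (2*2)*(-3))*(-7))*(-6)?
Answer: -1218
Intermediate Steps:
((-17 + (2*2)*(-3))*(-7))*(-6) = ((-17 + 4*(-3))*(-7))*(-6) = ((-17 - 12)*(-7))*(-6) = -29*(-7)*(-6) = 203*(-6) = -1218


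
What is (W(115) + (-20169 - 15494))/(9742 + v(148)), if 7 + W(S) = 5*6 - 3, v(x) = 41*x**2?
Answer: -11881/302602 ≈ -0.039263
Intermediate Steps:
W(S) = 20 (W(S) = -7 + (5*6 - 3) = -7 + (30 - 3) = -7 + 27 = 20)
(W(115) + (-20169 - 15494))/(9742 + v(148)) = (20 + (-20169 - 15494))/(9742 + 41*148**2) = (20 - 35663)/(9742 + 41*21904) = -35643/(9742 + 898064) = -35643/907806 = -35643*1/907806 = -11881/302602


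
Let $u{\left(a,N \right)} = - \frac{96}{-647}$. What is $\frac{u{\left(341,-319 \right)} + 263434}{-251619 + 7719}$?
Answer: $- \frac{85220947}{78901650} \approx -1.0801$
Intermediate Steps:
$u{\left(a,N \right)} = \frac{96}{647}$ ($u{\left(a,N \right)} = \left(-96\right) \left(- \frac{1}{647}\right) = \frac{96}{647}$)
$\frac{u{\left(341,-319 \right)} + 263434}{-251619 + 7719} = \frac{\frac{96}{647} + 263434}{-251619 + 7719} = \frac{170441894}{647 \left(-243900\right)} = \frac{170441894}{647} \left(- \frac{1}{243900}\right) = - \frac{85220947}{78901650}$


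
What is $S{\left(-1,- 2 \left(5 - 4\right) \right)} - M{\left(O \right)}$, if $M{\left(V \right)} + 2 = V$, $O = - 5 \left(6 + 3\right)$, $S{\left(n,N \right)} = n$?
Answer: $46$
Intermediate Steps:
$O = -45$ ($O = \left(-5\right) 9 = -45$)
$M{\left(V \right)} = -2 + V$
$S{\left(-1,- 2 \left(5 - 4\right) \right)} - M{\left(O \right)} = -1 - \left(-2 - 45\right) = -1 - -47 = -1 + 47 = 46$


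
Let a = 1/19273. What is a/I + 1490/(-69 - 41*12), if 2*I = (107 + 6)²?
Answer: -366684435008/138060381657 ≈ -2.6560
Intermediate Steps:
I = 12769/2 (I = (107 + 6)²/2 = (½)*113² = (½)*12769 = 12769/2 ≈ 6384.5)
a = 1/19273 ≈ 5.1886e-5
a/I + 1490/(-69 - 41*12) = 1/(19273*(12769/2)) + 1490/(-69 - 41*12) = (1/19273)*(2/12769) + 1490/(-69 - 492) = 2/246096937 + 1490/(-561) = 2/246096937 + 1490*(-1/561) = 2/246096937 - 1490/561 = -366684435008/138060381657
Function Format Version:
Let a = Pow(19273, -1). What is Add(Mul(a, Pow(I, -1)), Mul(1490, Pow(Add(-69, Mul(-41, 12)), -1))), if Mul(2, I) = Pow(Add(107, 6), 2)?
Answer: Rational(-366684435008, 138060381657) ≈ -2.6560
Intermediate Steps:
I = Rational(12769, 2) (I = Mul(Rational(1, 2), Pow(Add(107, 6), 2)) = Mul(Rational(1, 2), Pow(113, 2)) = Mul(Rational(1, 2), 12769) = Rational(12769, 2) ≈ 6384.5)
a = Rational(1, 19273) ≈ 5.1886e-5
Add(Mul(a, Pow(I, -1)), Mul(1490, Pow(Add(-69, Mul(-41, 12)), -1))) = Add(Mul(Rational(1, 19273), Pow(Rational(12769, 2), -1)), Mul(1490, Pow(Add(-69, Mul(-41, 12)), -1))) = Add(Mul(Rational(1, 19273), Rational(2, 12769)), Mul(1490, Pow(Add(-69, -492), -1))) = Add(Rational(2, 246096937), Mul(1490, Pow(-561, -1))) = Add(Rational(2, 246096937), Mul(1490, Rational(-1, 561))) = Add(Rational(2, 246096937), Rational(-1490, 561)) = Rational(-366684435008, 138060381657)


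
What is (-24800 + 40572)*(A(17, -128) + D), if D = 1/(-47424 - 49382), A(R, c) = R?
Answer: 12977998086/48403 ≈ 2.6812e+5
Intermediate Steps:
D = -1/96806 (D = 1/(-96806) = -1/96806 ≈ -1.0330e-5)
(-24800 + 40572)*(A(17, -128) + D) = (-24800 + 40572)*(17 - 1/96806) = 15772*(1645701/96806) = 12977998086/48403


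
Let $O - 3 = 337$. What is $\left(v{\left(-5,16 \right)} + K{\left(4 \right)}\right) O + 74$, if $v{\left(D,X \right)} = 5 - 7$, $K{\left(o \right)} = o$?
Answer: $754$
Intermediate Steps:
$O = 340$ ($O = 3 + 337 = 340$)
$v{\left(D,X \right)} = -2$ ($v{\left(D,X \right)} = 5 - 7 = -2$)
$\left(v{\left(-5,16 \right)} + K{\left(4 \right)}\right) O + 74 = \left(-2 + 4\right) 340 + 74 = 2 \cdot 340 + 74 = 680 + 74 = 754$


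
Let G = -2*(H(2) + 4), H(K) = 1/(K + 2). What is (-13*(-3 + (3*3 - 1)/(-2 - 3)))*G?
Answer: -5083/10 ≈ -508.30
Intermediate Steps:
H(K) = 1/(2 + K)
G = -17/2 (G = -2*(1/(2 + 2) + 4) = -2*(1/4 + 4) = -2*17/4 = -17/2 ≈ -8.5000)
(-13*(-3 + (3*3 - 1)/(-2 - 3)))*G = -13*(-3 + (3*3 - 1)/(-2 - 3))*(-17/2) = -13*(-3 + (9 - 1)/(-5))*(-17/2) = -13*(-3 + 8*(-1/5))*(-17/2) = -13*(-3 - 8/5)*(-17/2) = -13*(-23/5)*(-17/2) = (299/5)*(-17/2) = -5083/10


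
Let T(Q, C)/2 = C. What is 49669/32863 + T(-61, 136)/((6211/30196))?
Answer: 270222566415/204112093 ≈ 1323.9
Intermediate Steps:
T(Q, C) = 2*C
49669/32863 + T(-61, 136)/((6211/30196)) = 49669/32863 + (2*136)/((6211/30196)) = 49669*(1/32863) + 272/((6211*(1/30196))) = 49669/32863 + 272/(6211/30196) = 49669/32863 + 272*(30196/6211) = 49669/32863 + 8213312/6211 = 270222566415/204112093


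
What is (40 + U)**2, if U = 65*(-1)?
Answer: 625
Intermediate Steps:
U = -65
(40 + U)**2 = (40 - 65)**2 = (-25)**2 = 625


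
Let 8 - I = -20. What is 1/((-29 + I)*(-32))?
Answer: 1/32 ≈ 0.031250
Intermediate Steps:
I = 28 (I = 8 - 1*(-20) = 8 + 20 = 28)
1/((-29 + I)*(-32)) = 1/((-29 + 28)*(-32)) = 1/(-1*(-32)) = 1/32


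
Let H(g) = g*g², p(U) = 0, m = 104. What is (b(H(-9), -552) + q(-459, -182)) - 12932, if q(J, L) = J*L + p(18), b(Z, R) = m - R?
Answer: 71262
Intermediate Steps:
H(g) = g³
b(Z, R) = 104 - R
q(J, L) = J*L (q(J, L) = J*L + 0 = J*L)
(b(H(-9), -552) + q(-459, -182)) - 12932 = ((104 - 1*(-552)) - 459*(-182)) - 12932 = ((104 + 552) + 83538) - 12932 = (656 + 83538) - 12932 = 84194 - 12932 = 71262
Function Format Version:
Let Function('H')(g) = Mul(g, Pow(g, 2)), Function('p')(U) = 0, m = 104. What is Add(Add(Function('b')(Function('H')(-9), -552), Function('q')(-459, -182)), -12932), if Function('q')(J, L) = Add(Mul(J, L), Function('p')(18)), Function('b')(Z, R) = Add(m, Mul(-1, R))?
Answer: 71262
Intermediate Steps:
Function('H')(g) = Pow(g, 3)
Function('b')(Z, R) = Add(104, Mul(-1, R))
Function('q')(J, L) = Mul(J, L) (Function('q')(J, L) = Add(Mul(J, L), 0) = Mul(J, L))
Add(Add(Function('b')(Function('H')(-9), -552), Function('q')(-459, -182)), -12932) = Add(Add(Add(104, Mul(-1, -552)), Mul(-459, -182)), -12932) = Add(Add(Add(104, 552), 83538), -12932) = Add(Add(656, 83538), -12932) = Add(84194, -12932) = 71262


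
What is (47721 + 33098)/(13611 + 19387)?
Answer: 80819/32998 ≈ 2.4492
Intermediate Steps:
(47721 + 33098)/(13611 + 19387) = 80819/32998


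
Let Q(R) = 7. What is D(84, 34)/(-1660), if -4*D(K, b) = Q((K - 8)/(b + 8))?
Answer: 7/6640 ≈ 0.0010542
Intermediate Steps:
D(K, b) = -7/4 (D(K, b) = -1/4*7 = -7/4)
D(84, 34)/(-1660) = -7/4/(-1660) = -7/4*(-1/1660) = 7/6640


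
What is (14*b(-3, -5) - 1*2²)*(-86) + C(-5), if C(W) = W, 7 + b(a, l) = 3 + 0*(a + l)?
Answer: 5155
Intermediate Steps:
b(a, l) = -4 (b(a, l) = -7 + (3 + 0*(a + l)) = -7 + (3 + 0) = -7 + 3 = -4)
(14*b(-3, -5) - 1*2²)*(-86) + C(-5) = (14*(-4) - 1*2²)*(-86) - 5 = (-56 - 1*4)*(-86) - 5 = (-56 - 4)*(-86) - 5 = -60*(-86) - 5 = 5160 - 5 = 5155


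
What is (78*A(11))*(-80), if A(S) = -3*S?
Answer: 205920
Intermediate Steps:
(78*A(11))*(-80) = (78*(-3*11))*(-80) = (78*(-33))*(-80) = -2574*(-80) = 205920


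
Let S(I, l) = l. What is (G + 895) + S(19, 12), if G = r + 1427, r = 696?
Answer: 3030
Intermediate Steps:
G = 2123 (G = 696 + 1427 = 2123)
(G + 895) + S(19, 12) = (2123 + 895) + 12 = 3018 + 12 = 3030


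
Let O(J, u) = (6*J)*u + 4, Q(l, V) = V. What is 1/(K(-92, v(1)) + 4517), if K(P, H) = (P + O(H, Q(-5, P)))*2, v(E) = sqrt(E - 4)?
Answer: 1447/7500243 + 368*I*sqrt(3)/7500243 ≈ 0.00019293 + 8.4983e-5*I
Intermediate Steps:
v(E) = sqrt(-4 + E)
O(J, u) = 4 + 6*J*u (O(J, u) = 6*J*u + 4 = 4 + 6*J*u)
K(P, H) = 8 + 2*P + 12*H*P (K(P, H) = (P + (4 + 6*H*P))*2 = (4 + P + 6*H*P)*2 = 8 + 2*P + 12*H*P)
1/(K(-92, v(1)) + 4517) = 1/((8 + 2*(-92) + 12*sqrt(-4 + 1)*(-92)) + 4517) = 1/((8 - 184 + 12*sqrt(-3)*(-92)) + 4517) = 1/((8 - 184 + 12*(I*sqrt(3))*(-92)) + 4517) = 1/((8 - 184 - 1104*I*sqrt(3)) + 4517) = 1/((-176 - 1104*I*sqrt(3)) + 4517) = 1/(4341 - 1104*I*sqrt(3))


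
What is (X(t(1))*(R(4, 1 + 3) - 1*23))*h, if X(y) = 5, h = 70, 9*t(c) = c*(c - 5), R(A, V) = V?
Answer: -6650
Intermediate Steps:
t(c) = c*(-5 + c)/9 (t(c) = (c*(c - 5))/9 = (c*(-5 + c))/9 = c*(-5 + c)/9)
(X(t(1))*(R(4, 1 + 3) - 1*23))*h = (5*((1 + 3) - 1*23))*70 = (5*(4 - 23))*70 = (5*(-19))*70 = -95*70 = -6650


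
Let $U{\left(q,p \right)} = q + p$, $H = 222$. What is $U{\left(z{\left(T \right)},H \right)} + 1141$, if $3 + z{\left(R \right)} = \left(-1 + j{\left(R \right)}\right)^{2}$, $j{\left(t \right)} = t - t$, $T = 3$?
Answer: $1361$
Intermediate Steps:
$j{\left(t \right)} = 0$
$z{\left(R \right)} = -2$ ($z{\left(R \right)} = -3 + \left(-1 + 0\right)^{2} = -3 + \left(-1\right)^{2} = -3 + 1 = -2$)
$U{\left(q,p \right)} = p + q$
$U{\left(z{\left(T \right)},H \right)} + 1141 = \left(222 - 2\right) + 1141 = 220 + 1141 = 1361$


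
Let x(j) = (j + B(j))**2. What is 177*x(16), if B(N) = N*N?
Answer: 13095168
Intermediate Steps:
B(N) = N**2
x(j) = (j + j**2)**2
177*x(16) = 177*(16**2*(1 + 16)**2) = 177*(256*17**2) = 177*(256*289) = 177*73984 = 13095168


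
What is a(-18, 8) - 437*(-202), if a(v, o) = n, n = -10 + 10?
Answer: 88274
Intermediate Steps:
n = 0
a(v, o) = 0
a(-18, 8) - 437*(-202) = 0 - 437*(-202) = 0 + 88274 = 88274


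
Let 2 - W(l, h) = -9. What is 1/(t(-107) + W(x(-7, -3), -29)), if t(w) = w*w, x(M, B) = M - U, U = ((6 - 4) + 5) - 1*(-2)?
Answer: 1/11460 ≈ 8.7260e-5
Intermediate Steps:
U = 9 (U = (2 + 5) + 2 = 7 + 2 = 9)
x(M, B) = -9 + M (x(M, B) = M - 1*9 = M - 9 = -9 + M)
W(l, h) = 11 (W(l, h) = 2 - 1*(-9) = 2 + 9 = 11)
t(w) = w²
1/(t(-107) + W(x(-7, -3), -29)) = 1/((-107)² + 11) = 1/(11449 + 11) = 1/11460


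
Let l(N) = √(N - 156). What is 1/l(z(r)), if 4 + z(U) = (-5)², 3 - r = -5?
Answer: -I*√15/45 ≈ -0.086066*I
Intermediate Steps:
r = 8 (r = 3 - 1*(-5) = 3 + 5 = 8)
z(U) = 21 (z(U) = -4 + (-5)² = -4 + 25 = 21)
l(N) = √(-156 + N)
1/l(z(r)) = 1/(√(-156 + 21)) = 1/(√(-135)) = 1/(3*I*√15) = -I*√15/45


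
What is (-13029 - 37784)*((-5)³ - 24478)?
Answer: 1250152239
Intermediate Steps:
(-13029 - 37784)*((-5)³ - 24478) = -50813*(-125 - 24478) = -50813*(-24603) = 1250152239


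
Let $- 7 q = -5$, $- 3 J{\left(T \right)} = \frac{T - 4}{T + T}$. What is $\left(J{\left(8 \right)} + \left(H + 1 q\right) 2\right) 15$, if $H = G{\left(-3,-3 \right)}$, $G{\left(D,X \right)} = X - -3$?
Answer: $\frac{565}{28} \approx 20.179$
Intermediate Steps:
$J{\left(T \right)} = - \frac{-4 + T}{6 T}$ ($J{\left(T \right)} = - \frac{\left(T - 4\right) \frac{1}{T + T}}{3} = - \frac{\left(-4 + T\right) \frac{1}{2 T}}{3} = - \frac{\frac{1}{2} \frac{1}{T} \left(-4 + T\right)}{3} = - \frac{-4 + T}{6 T}$)
$G{\left(D,X \right)} = 3 + X$ ($G{\left(D,X \right)} = X + 3 = 3 + X$)
$q = \frac{5}{7}$ ($q = \left(- \frac{1}{7}\right) \left(-5\right) = \frac{5}{7} \approx 0.71429$)
$H = 0$ ($H = 3 - 3 = 0$)
$\left(J{\left(8 \right)} + \left(H + 1 q\right) 2\right) 15 = \left(\frac{4 - 8}{6 \cdot 8} + \left(0 + 1 \cdot \frac{5}{7}\right) 2\right) 15 = \left(\frac{1}{6} \cdot \frac{1}{8} \left(4 - 8\right) + \left(0 + \frac{5}{7}\right) 2\right) 15 = \left(\frac{1}{6} \cdot \frac{1}{8} \left(-4\right) + \frac{5}{7} \cdot 2\right) 15 = \left(- \frac{1}{12} + \frac{10}{7}\right) 15 = \frac{113}{84} \cdot 15 = \frac{565}{28}$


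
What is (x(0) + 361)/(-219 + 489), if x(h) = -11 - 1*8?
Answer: 19/15 ≈ 1.2667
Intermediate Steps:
x(h) = -19 (x(h) = -11 - 8 = -19)
(x(0) + 361)/(-219 + 489) = (-19 + 361)/(-219 + 489) = 342/270 = 342*(1/270) = 19/15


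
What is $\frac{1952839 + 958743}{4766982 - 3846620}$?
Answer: $\frac{1455791}{460181} \approx 3.1635$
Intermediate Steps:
$\frac{1952839 + 958743}{4766982 - 3846620} = \frac{2911582}{920362} = 2911582 \cdot \frac{1}{920362} = \frac{1455791}{460181}$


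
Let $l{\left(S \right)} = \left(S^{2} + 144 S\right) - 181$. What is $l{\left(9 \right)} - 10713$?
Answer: $-9517$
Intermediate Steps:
$l{\left(S \right)} = -181 + S^{2} + 144 S$
$l{\left(9 \right)} - 10713 = \left(-181 + 9^{2} + 144 \cdot 9\right) - 10713 = \left(-181 + 81 + 1296\right) - 10713 = 1196 - 10713 = -9517$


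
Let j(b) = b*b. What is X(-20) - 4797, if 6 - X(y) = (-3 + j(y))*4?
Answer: -6379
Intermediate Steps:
j(b) = b²
X(y) = 18 - 4*y² (X(y) = 6 - (-3 + y²)*4 = 6 - (-12 + 4*y²) = 6 + (12 - 4*y²) = 18 - 4*y²)
X(-20) - 4797 = (18 - 4*(-20)²) - 4797 = (18 - 4*400) - 4797 = (18 - 1600) - 4797 = -1582 - 4797 = -6379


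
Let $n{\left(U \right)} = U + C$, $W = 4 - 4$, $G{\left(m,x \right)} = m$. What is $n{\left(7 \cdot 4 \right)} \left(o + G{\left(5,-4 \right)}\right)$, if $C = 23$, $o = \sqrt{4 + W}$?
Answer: $357$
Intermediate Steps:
$W = 0$ ($W = 4 - 4 = 0$)
$o = 2$ ($o = \sqrt{4 + 0} = \sqrt{4} = 2$)
$n{\left(U \right)} = 23 + U$ ($n{\left(U \right)} = U + 23 = 23 + U$)
$n{\left(7 \cdot 4 \right)} \left(o + G{\left(5,-4 \right)}\right) = \left(23 + 7 \cdot 4\right) \left(2 + 5\right) = \left(23 + 28\right) 7 = 51 \cdot 7 = 357$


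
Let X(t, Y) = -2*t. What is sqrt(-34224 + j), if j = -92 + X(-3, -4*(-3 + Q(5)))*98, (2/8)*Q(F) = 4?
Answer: 8*I*sqrt(527) ≈ 183.65*I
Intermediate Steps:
Q(F) = 16 (Q(F) = 4*4 = 16)
j = 496 (j = -92 - 2*(-3)*98 = -92 + 6*98 = -92 + 588 = 496)
sqrt(-34224 + j) = sqrt(-34224 + 496) = sqrt(-33728) = 8*I*sqrt(527)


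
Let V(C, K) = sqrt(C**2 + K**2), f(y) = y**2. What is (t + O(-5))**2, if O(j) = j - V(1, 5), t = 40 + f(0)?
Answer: (-35 + sqrt(26))**2 ≈ 894.07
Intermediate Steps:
t = 40 (t = 40 + 0**2 = 40 + 0 = 40)
O(j) = j - sqrt(26) (O(j) = j - sqrt(1**2 + 5**2) = j - sqrt(1 + 25) = j - sqrt(26))
(t + O(-5))**2 = (40 + (-5 - sqrt(26)))**2 = (35 - sqrt(26))**2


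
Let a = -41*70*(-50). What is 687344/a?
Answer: 24548/5125 ≈ 4.7899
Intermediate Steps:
a = 143500 (a = -2870*(-50) = 143500)
687344/a = 687344/143500 = 687344*(1/143500) = 24548/5125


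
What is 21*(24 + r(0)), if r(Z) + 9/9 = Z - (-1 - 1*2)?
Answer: 546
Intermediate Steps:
r(Z) = 2 + Z (r(Z) = -1 + (Z - (-1 - 1*2)) = -1 + (Z - (-1 - 2)) = -1 + (Z - 1*(-3)) = -1 + (Z + 3) = -1 + (3 + Z) = 2 + Z)
21*(24 + r(0)) = 21*(24 + (2 + 0)) = 21*(24 + 2) = 21*26 = 546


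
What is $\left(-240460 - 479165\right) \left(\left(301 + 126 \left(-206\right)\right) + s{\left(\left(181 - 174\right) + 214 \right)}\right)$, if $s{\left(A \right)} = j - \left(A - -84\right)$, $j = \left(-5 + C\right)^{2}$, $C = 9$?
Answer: $18669951000$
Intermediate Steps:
$j = 16$ ($j = \left(-5 + 9\right)^{2} = 4^{2} = 16$)
$s{\left(A \right)} = -68 - A$ ($s{\left(A \right)} = 16 - \left(A - -84\right) = 16 - \left(A + 84\right) = 16 - \left(84 + A\right) = -68 - A$)
$\left(-240460 - 479165\right) \left(\left(301 + 126 \left(-206\right)\right) + s{\left(\left(181 - 174\right) + 214 \right)}\right) = \left(-240460 - 479165\right) \left(\left(301 + 126 \left(-206\right)\right) - 289\right) = - 719625 \left(\left(301 - 25956\right) - 289\right) = - 719625 \left(-25655 - 289\right) = \left(-719625\right) \left(-25944\right) = 18669951000$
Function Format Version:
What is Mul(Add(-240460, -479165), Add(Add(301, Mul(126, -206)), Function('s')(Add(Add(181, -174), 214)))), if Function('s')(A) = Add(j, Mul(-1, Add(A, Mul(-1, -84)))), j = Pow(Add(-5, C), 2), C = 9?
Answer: 18669951000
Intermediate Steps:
j = 16 (j = Pow(Add(-5, 9), 2) = Pow(4, 2) = 16)
Function('s')(A) = Add(-68, Mul(-1, A)) (Function('s')(A) = Add(16, Mul(-1, Add(A, Mul(-1, -84)))) = Add(16, Mul(-1, Add(A, 84))) = Add(16, Mul(-1, Add(84, A))) = Add(16, Add(-84, Mul(-1, A))) = Add(-68, Mul(-1, A)))
Mul(Add(-240460, -479165), Add(Add(301, Mul(126, -206)), Function('s')(Add(Add(181, -174), 214)))) = Mul(Add(-240460, -479165), Add(Add(301, Mul(126, -206)), Add(-68, Mul(-1, Add(Add(181, -174), 214))))) = Mul(-719625, Add(Add(301, -25956), Add(-68, Mul(-1, Add(7, 214))))) = Mul(-719625, Add(-25655, Add(-68, Mul(-1, 221)))) = Mul(-719625, Add(-25655, Add(-68, -221))) = Mul(-719625, Add(-25655, -289)) = Mul(-719625, -25944) = 18669951000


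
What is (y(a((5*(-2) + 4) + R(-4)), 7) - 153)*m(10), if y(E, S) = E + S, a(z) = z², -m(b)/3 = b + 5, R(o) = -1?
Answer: 4365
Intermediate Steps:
m(b) = -15 - 3*b (m(b) = -3*(b + 5) = -3*(5 + b) = -15 - 3*b)
(y(a((5*(-2) + 4) + R(-4)), 7) - 153)*m(10) = ((((5*(-2) + 4) - 1)² + 7) - 153)*(-15 - 3*10) = ((((-10 + 4) - 1)² + 7) - 153)*(-15 - 30) = (((-6 - 1)² + 7) - 153)*(-45) = (((-7)² + 7) - 153)*(-45) = ((49 + 7) - 153)*(-45) = (56 - 153)*(-45) = -97*(-45) = 4365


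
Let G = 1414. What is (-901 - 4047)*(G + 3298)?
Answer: -23314976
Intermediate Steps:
(-901 - 4047)*(G + 3298) = (-901 - 4047)*(1414 + 3298) = -4948*4712 = -23314976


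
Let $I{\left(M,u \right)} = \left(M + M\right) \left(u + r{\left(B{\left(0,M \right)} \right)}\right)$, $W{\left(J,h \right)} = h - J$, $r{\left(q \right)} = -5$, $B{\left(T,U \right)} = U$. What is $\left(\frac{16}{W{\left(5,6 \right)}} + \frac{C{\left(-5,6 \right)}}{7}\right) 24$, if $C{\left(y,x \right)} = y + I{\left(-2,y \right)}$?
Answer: $504$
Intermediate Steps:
$I{\left(M,u \right)} = 2 M \left(-5 + u\right)$ ($I{\left(M,u \right)} = \left(M + M\right) \left(u - 5\right) = 2 M \left(-5 + u\right)$)
$C{\left(y,x \right)} = 20 - 3 y$ ($C{\left(y,x \right)} = y + 2 \left(-2\right) \left(-5 + y\right) = y - \left(-20 + 4 y\right) = 20 - 3 y$)
$\left(\frac{16}{W{\left(5,6 \right)}} + \frac{C{\left(-5,6 \right)}}{7}\right) 24 = \left(\frac{16}{6 - 5} + \frac{20 - -15}{7}\right) 24 = \left(\frac{16}{6 - 5} + \left(20 + 15\right) \frac{1}{7}\right) 24 = \left(\frac{16}{1} + 35 \cdot \frac{1}{7}\right) 24 = \left(16 \cdot 1 + 5\right) 24 = \left(16 + 5\right) 24 = 21 \cdot 24 = 504$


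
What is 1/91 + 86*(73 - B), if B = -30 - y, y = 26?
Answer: 1009555/91 ≈ 11094.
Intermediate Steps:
B = -56 (B = -30 - 1*26 = -30 - 26 = -56)
1/91 + 86*(73 - B) = 1/91 + 86*(73 - 1*(-56)) = 1/91 + 86*(73 + 56) = 1/91 + 86*129 = 1/91 + 11094 = 1009555/91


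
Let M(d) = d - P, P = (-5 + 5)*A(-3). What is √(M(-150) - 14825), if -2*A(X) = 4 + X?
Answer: 5*I*√599 ≈ 122.37*I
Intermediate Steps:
A(X) = -2 - X/2 (A(X) = -(4 + X)/2 = -2 - X/2)
P = 0 (P = (-5 + 5)*(-2 - ½*(-3)) = 0*(-2 + 3/2) = 0*(-½) = 0)
M(d) = d (M(d) = d - 1*0 = d + 0 = d)
√(M(-150) - 14825) = √(-150 - 14825) = √(-14975) = 5*I*√599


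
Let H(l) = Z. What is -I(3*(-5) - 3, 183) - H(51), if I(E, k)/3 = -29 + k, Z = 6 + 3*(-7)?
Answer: -447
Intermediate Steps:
Z = -15 (Z = 6 - 21 = -15)
H(l) = -15
I(E, k) = -87 + 3*k (I(E, k) = 3*(-29 + k) = -87 + 3*k)
-I(3*(-5) - 3, 183) - H(51) = -(-87 + 3*183) - 1*(-15) = -(-87 + 549) + 15 = -1*462 + 15 = -462 + 15 = -447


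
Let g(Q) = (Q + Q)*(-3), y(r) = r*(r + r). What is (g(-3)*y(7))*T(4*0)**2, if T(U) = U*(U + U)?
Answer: 0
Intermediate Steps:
T(U) = 2*U**2 (T(U) = U*(2*U) = 2*U**2)
y(r) = 2*r**2 (y(r) = r*(2*r) = 2*r**2)
g(Q) = -6*Q (g(Q) = (2*Q)*(-3) = -6*Q)
(g(-3)*y(7))*T(4*0)**2 = ((-6*(-3))*(2*7**2))*(2*(4*0)**2)**2 = (18*(2*49))*(2*0**2)**2 = (18*98)*(2*0)**2 = 1764*0**2 = 1764*0 = 0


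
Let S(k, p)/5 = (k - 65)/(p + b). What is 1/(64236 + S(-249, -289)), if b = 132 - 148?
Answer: 61/3918710 ≈ 1.5566e-5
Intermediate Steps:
b = -16
S(k, p) = 5*(-65 + k)/(-16 + p) (S(k, p) = 5*((k - 65)/(p - 16)) = 5*((-65 + k)/(-16 + p)) = 5*(-65 + k)/(-16 + p))
1/(64236 + S(-249, -289)) = 1/(64236 + 5*(-65 - 249)/(-16 - 289)) = 1/(64236 + 5*(-314)/(-305)) = 1/(64236 + 5*(-1/305)*(-314)) = 1/(64236 + 314/61) = 1/(3918710/61) = 61/3918710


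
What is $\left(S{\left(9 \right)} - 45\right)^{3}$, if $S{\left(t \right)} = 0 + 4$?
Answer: $-68921$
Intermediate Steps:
$S{\left(t \right)} = 4$
$\left(S{\left(9 \right)} - 45\right)^{3} = \left(4 - 45\right)^{3} = \left(-41\right)^{3} = -68921$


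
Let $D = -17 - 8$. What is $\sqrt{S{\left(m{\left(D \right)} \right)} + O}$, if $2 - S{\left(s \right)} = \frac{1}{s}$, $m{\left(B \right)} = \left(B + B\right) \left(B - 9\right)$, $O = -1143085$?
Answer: $\frac{i \sqrt{33035098717}}{170} \approx 1069.2 i$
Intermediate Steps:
$D = -25$
$m{\left(B \right)} = 2 B \left(-9 + B\right)$
$S{\left(s \right)} = 2 - \frac{1}{s}$
$\sqrt{S{\left(m{\left(D \right)} \right)} + O} = \sqrt{\left(2 - \frac{1}{2 \left(-25\right) \left(-9 - 25\right)}\right) - 1143085} = \sqrt{\left(2 - \frac{1}{2 \left(-25\right) \left(-34\right)}\right) - 1143085} = \sqrt{\left(2 - \frac{1}{1700}\right) - 1143085} = \sqrt{\frac{3399}{1700} - 1143085} = \sqrt{- \frac{1943241101}{1700}} = \frac{i \sqrt{33035098717}}{170}$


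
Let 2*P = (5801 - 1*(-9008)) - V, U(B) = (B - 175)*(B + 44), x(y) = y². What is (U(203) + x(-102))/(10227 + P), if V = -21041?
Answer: 2165/3519 ≈ 0.61523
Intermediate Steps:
U(B) = (-175 + B)*(44 + B)
P = 17925 (P = ((5801 - 1*(-9008)) - 1*(-21041))/2 = ((5801 + 9008) + 21041)/2 = (14809 + 21041)/2 = (½)*35850 = 17925)
(U(203) + x(-102))/(10227 + P) = ((-7700 + 203² - 131*203) + (-102)²)/(10227 + 17925) = ((-7700 + 41209 - 26593) + 10404)/28152 = (6916 + 10404)*(1/28152) = 17320*(1/28152) = 2165/3519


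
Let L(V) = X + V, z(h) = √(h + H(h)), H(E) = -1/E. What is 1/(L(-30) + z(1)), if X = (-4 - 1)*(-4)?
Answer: -⅒ ≈ -0.10000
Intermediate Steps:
z(h) = √(h - 1/h)
X = 20 (X = -5*(-4) = 20)
L(V) = 20 + V
1/(L(-30) + z(1)) = 1/((20 - 30) + √(1 - 1/1)) = 1/(-10 + √(1 - 1*1)) = 1/(-10 + √(1 - 1)) = 1/(-10 + √0) = 1/(-10 + 0) = 1/(-10) = -⅒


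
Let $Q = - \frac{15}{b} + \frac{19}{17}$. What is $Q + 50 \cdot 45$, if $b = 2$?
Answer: $\frac{76283}{34} \approx 2243.6$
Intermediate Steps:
$Q = - \frac{217}{34}$ ($Q = - \frac{15}{2} + \frac{19}{17} = - \frac{217}{34} \approx -6.3824$)
$Q + 50 \cdot 45 = - \frac{217}{34} + 50 \cdot 45 = - \frac{217}{34} + 2250 = \frac{76283}{34}$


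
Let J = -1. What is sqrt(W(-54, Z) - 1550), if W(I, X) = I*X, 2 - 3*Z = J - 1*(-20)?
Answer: 2*I*sqrt(311) ≈ 35.27*I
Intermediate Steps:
Z = -17/3 (Z = 2/3 - (-1 - 1*(-20))/3 = 2/3 - (-1 + 20)/3 = 2/3 - 1/3*19 = 2/3 - 19/3 = -17/3 ≈ -5.6667)
sqrt(W(-54, Z) - 1550) = sqrt(-54*(-17/3) - 1550) = sqrt(306 - 1550) = sqrt(-1244) = 2*I*sqrt(311)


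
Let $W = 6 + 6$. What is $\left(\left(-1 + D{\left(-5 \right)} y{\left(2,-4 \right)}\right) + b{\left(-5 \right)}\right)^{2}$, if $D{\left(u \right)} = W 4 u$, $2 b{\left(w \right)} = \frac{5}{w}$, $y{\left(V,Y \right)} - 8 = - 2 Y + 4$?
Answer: $\frac{92217609}{4} \approx 2.3054 \cdot 10^{7}$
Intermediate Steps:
$y{\left(V,Y \right)} = 12 - 2 Y$ ($y{\left(V,Y \right)} = 8 - \left(-4 + 2 Y\right) = 12 - 2 Y$)
$b{\left(w \right)} = \frac{5}{2 w}$ ($b{\left(w \right)} = \frac{5 \frac{1}{w}}{2} = \frac{5}{2 w}$)
$W = 12$
$D{\left(u \right)} = 48 u$ ($D{\left(u \right)} = 12 \cdot 4 u = 48 u$)
$\left(\left(-1 + D{\left(-5 \right)} y{\left(2,-4 \right)}\right) + b{\left(-5 \right)}\right)^{2} = \left(\left(-1 + 48 \left(-5\right) \left(12 - -8\right)\right) + \frac{5}{2 \left(-5\right)}\right)^{2} = \left(\left(-1 - 240 \left(12 + 8\right)\right) + \frac{5}{2} \left(- \frac{1}{5}\right)\right)^{2} = \left(\left(-1 - 4800\right) - \frac{1}{2}\right)^{2} = \left(-4801 - \frac{1}{2}\right)^{2} = \left(- \frac{9603}{2}\right)^{2} = \frac{92217609}{4}$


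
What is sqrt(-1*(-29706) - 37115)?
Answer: I*sqrt(7409) ≈ 86.076*I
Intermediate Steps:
sqrt(-1*(-29706) - 37115) = sqrt(29706 - 37115) = sqrt(-7409) = I*sqrt(7409)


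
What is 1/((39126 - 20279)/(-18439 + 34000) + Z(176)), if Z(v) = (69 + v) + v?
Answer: 15561/6570028 ≈ 0.0023685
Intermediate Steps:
Z(v) = 69 + 2*v
1/((39126 - 20279)/(-18439 + 34000) + Z(176)) = 1/((39126 - 20279)/(-18439 + 34000) + (69 + 2*176)) = 1/(18847/15561 + (69 + 352)) = 1/(18847*(1/15561) + 421) = 1/(18847/15561 + 421) = 1/(6570028/15561) = 15561/6570028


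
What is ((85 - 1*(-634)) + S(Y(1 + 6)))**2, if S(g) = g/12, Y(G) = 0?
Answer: 516961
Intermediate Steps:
S(g) = g/12 (S(g) = g*(1/12) = g/12)
((85 - 1*(-634)) + S(Y(1 + 6)))**2 = ((85 - 1*(-634)) + (1/12)*0)**2 = ((85 + 634) + 0)**2 = (719 + 0)**2 = 719**2 = 516961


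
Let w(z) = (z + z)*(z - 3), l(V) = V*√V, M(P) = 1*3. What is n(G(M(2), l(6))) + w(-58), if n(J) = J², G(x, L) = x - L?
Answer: 7301 - 36*√6 ≈ 7212.8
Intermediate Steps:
M(P) = 3
l(V) = V^(3/2)
w(z) = 2*z*(-3 + z) (w(z) = (2*z)*(-3 + z) = 2*z*(-3 + z))
n(G(M(2), l(6))) + w(-58) = (3 - 6^(3/2))² + 2*(-58)*(-3 - 58) = (3 - 6*√6)² + 2*(-58)*(-61) = (3 - 6*√6)² + 7076 = 7076 + (3 - 6*√6)²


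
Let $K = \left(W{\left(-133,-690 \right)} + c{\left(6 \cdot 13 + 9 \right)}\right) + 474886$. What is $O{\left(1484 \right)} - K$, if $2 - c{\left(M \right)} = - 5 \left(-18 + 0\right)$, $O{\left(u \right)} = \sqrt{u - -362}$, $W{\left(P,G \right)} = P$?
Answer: $-474665 + \sqrt{1846} \approx -4.7462 \cdot 10^{5}$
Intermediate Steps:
$O{\left(u \right)} = \sqrt{362 + u}$ ($O{\left(u \right)} = \sqrt{u + 362} = \sqrt{362 + u}$)
$c{\left(M \right)} = -88$ ($c{\left(M \right)} = 2 - - 5 \left(-18 + 0\right) = 2 - \left(-5\right) \left(-18\right) = 2 - 90 = -88$)
$K = 474665$ ($K = \left(-133 - 88\right) + 474886 = -221 + 474886 = 474665$)
$O{\left(1484 \right)} - K = \sqrt{362 + 1484} - 474665 = \sqrt{1846} - 474665 = -474665 + \sqrt{1846}$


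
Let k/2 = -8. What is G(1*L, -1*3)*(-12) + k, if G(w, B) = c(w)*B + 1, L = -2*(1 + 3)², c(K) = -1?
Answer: -64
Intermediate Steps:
k = -16 (k = 2*(-8) = -16)
L = -32 (L = -2*4² = -2*16 = -32)
G(w, B) = 1 - B (G(w, B) = -B + 1 = 1 - B)
G(1*L, -1*3)*(-12) + k = (1 - (-1)*3)*(-12) - 16 = (1 - 1*(-3))*(-12) - 16 = (1 + 3)*(-12) - 16 = 4*(-12) - 16 = -48 - 16 = -64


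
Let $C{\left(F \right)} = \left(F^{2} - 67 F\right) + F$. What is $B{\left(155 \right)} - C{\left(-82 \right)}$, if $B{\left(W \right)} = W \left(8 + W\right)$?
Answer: $13129$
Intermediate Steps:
$C{\left(F \right)} = F^{2} - 66 F$
$B{\left(155 \right)} - C{\left(-82 \right)} = 155 \left(8 + 155\right) - - 82 \left(-66 - 82\right) = 155 \cdot 163 - \left(-82\right) \left(-148\right) = 25265 - 12136 = 13129$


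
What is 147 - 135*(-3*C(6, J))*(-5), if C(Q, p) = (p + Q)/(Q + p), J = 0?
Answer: -1878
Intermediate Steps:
C(Q, p) = 1 (C(Q, p) = (Q + p)/(Q + p) = 1)
147 - 135*(-3*C(6, J))*(-5) = 147 - 135*(-3*1)*(-5) = 147 - (-405)*(-5) = 147 - 135*15 = 147 - 2025 = -1878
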